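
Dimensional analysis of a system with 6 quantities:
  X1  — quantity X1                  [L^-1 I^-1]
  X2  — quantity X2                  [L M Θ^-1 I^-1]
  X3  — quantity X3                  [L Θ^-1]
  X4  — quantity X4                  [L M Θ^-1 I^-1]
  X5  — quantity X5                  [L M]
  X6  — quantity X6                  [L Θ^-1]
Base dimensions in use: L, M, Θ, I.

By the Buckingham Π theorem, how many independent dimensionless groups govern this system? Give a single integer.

3

Exponent matrix [L,M,Θ,I] × [X1,X2,X3,X4,X5,X6]:
  L: [-1  1  1  1  1  1]
  M: [ 0  1  0  1  1  0]
  Θ: [ 0 -1 -1 -1  0 -1]
  I: [-1 -1  0 -1  0  0]
RREF → pivots at {X1,X2,X3} ⇒ r = 3
n=6, r=3 ⇒ 3 dimensionless groups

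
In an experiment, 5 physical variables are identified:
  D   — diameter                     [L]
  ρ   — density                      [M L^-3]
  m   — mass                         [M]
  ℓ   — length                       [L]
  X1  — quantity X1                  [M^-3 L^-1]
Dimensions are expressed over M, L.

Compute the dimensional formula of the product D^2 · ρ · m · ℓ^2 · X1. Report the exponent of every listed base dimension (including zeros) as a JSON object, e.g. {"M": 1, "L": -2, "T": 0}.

{"M": -1, "L": 0}

Dimensional matrix (M×L by D×ρ×m×ℓ×X1):
  M: [ 0  1  1  0 -3]
  L: [ 1 -3  0  1 -1]
  [M]: (2)·0+(1)·1+(1)·1+(2)·0+(1)·-3 = -1
  [L]: (2)·1+(1)·-3+(1)·0+(2)·1+(1)·-1 = 0
⇒ M^-1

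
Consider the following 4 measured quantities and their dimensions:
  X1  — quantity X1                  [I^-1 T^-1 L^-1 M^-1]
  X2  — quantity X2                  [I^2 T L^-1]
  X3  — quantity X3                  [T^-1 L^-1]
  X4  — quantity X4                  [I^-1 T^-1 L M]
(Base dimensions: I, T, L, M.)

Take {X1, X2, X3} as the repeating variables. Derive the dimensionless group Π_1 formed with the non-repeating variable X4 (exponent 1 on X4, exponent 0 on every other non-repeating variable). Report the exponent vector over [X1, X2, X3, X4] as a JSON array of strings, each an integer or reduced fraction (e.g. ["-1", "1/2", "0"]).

Write exponents as rows I,T,L,M / cols X1,X2,X3,X4:
  I: [-1  2  0 -1]
  T: [-1  1 -1 -1]
  L: [-1 -1 -1  1]
  M: [-1  0  0  1]
Row reduction gives pivot columns X1,X2,X3; rank = 3
Repeat: X1,X2,X3; free: X4
RREF:
  r0: [   1    0    0   -1]
  r1: [   0    1    0   -1]
  r2: [   0    0    1    1]
  r3: [   0    0    0    0]
Fix exponent of X4 at 1; solve each RREF row for its pivot's exponent:
  r0: exp(X1) + (-1)·1 = 0 ⇒ exp(X1) = 1
  r1: exp(X2) + (-1)·1 = 0 ⇒ exp(X2) = 1
  r2: exp(X3) + (1)·1 = 0 ⇒ exp(X3) = -1
Π_1 = X1 · X2 · X3^-1 · X4

["1", "1", "-1", "1"]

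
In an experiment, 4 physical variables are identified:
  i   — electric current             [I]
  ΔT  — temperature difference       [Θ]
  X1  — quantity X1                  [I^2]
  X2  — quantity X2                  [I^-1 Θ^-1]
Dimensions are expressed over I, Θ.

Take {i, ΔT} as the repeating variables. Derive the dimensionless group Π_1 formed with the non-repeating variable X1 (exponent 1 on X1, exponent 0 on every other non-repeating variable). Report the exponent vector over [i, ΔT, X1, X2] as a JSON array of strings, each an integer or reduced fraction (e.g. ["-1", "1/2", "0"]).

["-2", "0", "1", "0"]

Write exponents as rows I,Θ / cols i,ΔT,X1,X2:
  I: [ 1  0  2 -1]
  Θ: [ 0  1  0 -1]
RREF → pivots at {i,ΔT} ⇒ r = 2
Pivot set = {i,ΔT}, free = {X1,X2}
RREF:
  r0: [   1    0    2   -1]
  r1: [   0    1    0   -1]
Fix exponent of X1 at 1, X2 at 0; solve each RREF row for its pivot's exponent:
  r0: exp(i) + (2)·1 = 0 ⇒ exp(i) = -2
  r1: exp(ΔT) + (0)·1 = 0 ⇒ exp(ΔT) = 0
Π_1 = i^-2 · X1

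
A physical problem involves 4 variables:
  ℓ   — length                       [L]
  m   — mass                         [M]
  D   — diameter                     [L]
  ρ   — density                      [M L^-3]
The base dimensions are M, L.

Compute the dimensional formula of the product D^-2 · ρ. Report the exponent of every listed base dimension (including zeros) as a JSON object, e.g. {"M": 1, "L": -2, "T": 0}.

Exponent matrix [M,L] × [ℓ,m,D,ρ]:
  M: [ 0  1  0  1]
  L: [ 1  0  1 -3]
  [M]: (-2)·0+(1)·1 = 1
  [L]: (-2)·1+(1)·-3 = -5
⇒ M L^-5

{"M": 1, "L": -5}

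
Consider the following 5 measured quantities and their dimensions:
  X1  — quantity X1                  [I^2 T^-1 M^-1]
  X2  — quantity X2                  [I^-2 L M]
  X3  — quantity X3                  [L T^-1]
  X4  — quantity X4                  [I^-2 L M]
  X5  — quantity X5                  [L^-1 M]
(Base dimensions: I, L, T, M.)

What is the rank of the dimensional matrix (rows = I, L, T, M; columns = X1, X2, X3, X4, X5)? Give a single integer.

3

Exponent matrix [I,L,T,M] × [X1,X2,X3,X4,X5]:
  I: [ 2 -2  0 -2  0]
  L: [ 0  1  1  1 -1]
  T: [-1  0 -1  0  0]
  M: [-1  1  0  1  1]
RREF → pivots at {X1,X2,X5} ⇒ r = 3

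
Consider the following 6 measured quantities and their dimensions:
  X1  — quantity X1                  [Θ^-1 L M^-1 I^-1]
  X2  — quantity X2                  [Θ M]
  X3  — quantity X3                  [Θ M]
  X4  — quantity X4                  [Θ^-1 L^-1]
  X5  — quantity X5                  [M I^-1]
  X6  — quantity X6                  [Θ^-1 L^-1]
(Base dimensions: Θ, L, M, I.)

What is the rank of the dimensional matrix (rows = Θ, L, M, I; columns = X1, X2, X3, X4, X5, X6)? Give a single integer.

3

Exponent matrix [Θ,L,M,I] × [X1,X2,X3,X4,X5,X6]:
  Θ: [-1  1  1 -1  0 -1]
  L: [ 1  0  0 -1  0 -1]
  M: [-1  1  1  0  1  0]
  I: [-1  0  0  0 -1  0]
RREF → pivots at {X1,X2,X4} ⇒ r = 3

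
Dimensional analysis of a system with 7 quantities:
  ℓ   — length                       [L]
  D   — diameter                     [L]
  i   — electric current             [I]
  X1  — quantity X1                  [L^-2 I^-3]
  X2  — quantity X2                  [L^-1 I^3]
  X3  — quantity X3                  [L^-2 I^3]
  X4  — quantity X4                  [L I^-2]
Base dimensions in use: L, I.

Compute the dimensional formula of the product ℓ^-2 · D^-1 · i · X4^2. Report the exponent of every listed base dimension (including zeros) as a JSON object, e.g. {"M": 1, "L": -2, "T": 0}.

{"L": -1, "I": -3}

Exponent matrix [L,I] × [ℓ,D,i,X1,X2,X3,X4]:
  L: [ 1  1  0 -2 -1 -2  1]
  I: [ 0  0  1 -3  3  3 -2]
  [L]: (-2)·1+(-1)·1+(1)·0+(2)·1 = -1
  [I]: (-2)·0+(-1)·0+(1)·1+(2)·-2 = -3
⇒ L^-1 I^-3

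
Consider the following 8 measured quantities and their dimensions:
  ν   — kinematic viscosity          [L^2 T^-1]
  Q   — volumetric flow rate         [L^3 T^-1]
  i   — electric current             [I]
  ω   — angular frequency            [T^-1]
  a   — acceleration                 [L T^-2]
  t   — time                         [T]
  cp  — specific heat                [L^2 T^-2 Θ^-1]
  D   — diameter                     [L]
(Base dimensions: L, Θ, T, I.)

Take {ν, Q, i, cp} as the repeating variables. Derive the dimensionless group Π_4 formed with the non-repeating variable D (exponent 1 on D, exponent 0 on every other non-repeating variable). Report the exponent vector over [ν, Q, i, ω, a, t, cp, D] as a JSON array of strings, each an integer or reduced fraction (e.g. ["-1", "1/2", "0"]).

Write exponents as rows L,Θ,T,I / cols ν,Q,i,ω,a,t,cp,D:
  L: [ 2  3  0  0  1  0  2  1]
  Θ: [ 0  0  0  0  0  0 -1  0]
  T: [-1 -1  0 -1 -2  1 -2  0]
  I: [ 0  0  1  0  0  0  0  0]
RREF → pivots at {ν,Q,i,cp} ⇒ r = 4
Repeat: ν,Q,i,cp; free: ω,a,t,D
RREF:
  r0: [   1    0    0    3    5   -3    0   -1]
  r1: [   0    1    0   -2   -3    2    0    1]
  r2: [   0    0    1    0    0    0    0    0]
  r3: [   0    0    0    0    0    0    1    0]
Fix exponent of D at 1, ω at 0, a at 0, t at 0; solve each RREF row for its pivot's exponent:
  r0: exp(ν) + (-1)·1 = 0 ⇒ exp(ν) = 1
  r1: exp(Q) + (1)·1 = 0 ⇒ exp(Q) = -1
  r2: exp(i) + (0)·1 = 0 ⇒ exp(i) = 0
  r3: exp(cp) + (0)·1 = 0 ⇒ exp(cp) = 0
Π_4 = ν · Q^-1 · D

["1", "-1", "0", "0", "0", "0", "0", "1"]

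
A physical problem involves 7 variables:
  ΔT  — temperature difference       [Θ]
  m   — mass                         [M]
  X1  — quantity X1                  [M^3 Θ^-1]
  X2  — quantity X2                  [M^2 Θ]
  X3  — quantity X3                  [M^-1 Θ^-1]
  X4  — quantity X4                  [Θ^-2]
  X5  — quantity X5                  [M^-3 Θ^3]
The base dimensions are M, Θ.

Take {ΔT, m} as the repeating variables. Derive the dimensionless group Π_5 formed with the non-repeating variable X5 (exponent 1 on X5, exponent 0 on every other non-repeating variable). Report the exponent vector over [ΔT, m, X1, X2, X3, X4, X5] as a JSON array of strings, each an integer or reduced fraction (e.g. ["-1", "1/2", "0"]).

Write exponents as rows M,Θ / cols ΔT,m,X1,X2,X3,X4,X5:
  M: [ 0  1  3  2 -1  0 -3]
  Θ: [ 1  0 -1  1 -1 -2  3]
Echelon form has 2 nonzero rows (pivots: ΔT,m)
Pivot set = {ΔT,m}, free = {X1,X2,X3,X4,X5}
RREF:
  r0: [   1    0   -1    1   -1   -2    3]
  r1: [   0    1    3    2   -1    0   -3]
Fix exponent of X5 at 1, X1 at 0, X2 at 0, X3 at 0, X4 at 0; solve each RREF row for its pivot's exponent:
  r0: exp(ΔT) + (3)·1 = 0 ⇒ exp(ΔT) = -3
  r1: exp(m) + (-3)·1 = 0 ⇒ exp(m) = 3
Π_5 = ΔT^-3 · m^3 · X5

["-3", "3", "0", "0", "0", "0", "1"]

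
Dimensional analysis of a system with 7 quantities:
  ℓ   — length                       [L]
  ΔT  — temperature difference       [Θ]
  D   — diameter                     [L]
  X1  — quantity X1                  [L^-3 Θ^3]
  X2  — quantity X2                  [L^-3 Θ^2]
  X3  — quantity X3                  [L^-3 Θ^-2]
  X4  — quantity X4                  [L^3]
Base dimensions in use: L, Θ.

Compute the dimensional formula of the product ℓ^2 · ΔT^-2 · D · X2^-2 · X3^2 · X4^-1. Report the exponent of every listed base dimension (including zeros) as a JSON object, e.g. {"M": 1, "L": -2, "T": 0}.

Exponent matrix [L,Θ] × [ℓ,ΔT,D,X1,X2,X3,X4]:
  L: [ 1  0  1 -3 -3 -3  3]
  Θ: [ 0  1  0  3  2 -2  0]
  [L]: (2)·1+(-2)·0+(1)·1+(-2)·-3+(2)·-3+(-1)·3 = 0
  [Θ]: (2)·0+(-2)·1+(1)·0+(-2)·2+(2)·-2+(-1)·0 = -10
⇒ Θ^-10

{"L": 0, "Θ": -10}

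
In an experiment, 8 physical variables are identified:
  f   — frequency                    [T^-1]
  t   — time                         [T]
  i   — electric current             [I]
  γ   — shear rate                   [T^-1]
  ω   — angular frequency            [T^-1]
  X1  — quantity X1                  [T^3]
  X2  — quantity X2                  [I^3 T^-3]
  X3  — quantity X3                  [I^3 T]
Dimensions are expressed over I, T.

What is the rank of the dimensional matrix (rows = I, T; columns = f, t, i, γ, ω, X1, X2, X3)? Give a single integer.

Write exponents as rows I,T / cols f,t,i,γ,ω,X1,X2,X3:
  I: [ 0  0  1  0  0  0  3  3]
  T: [-1  1  0 -1 -1  3 -3  1]
Row reduction gives pivot columns f,i; rank = 2

2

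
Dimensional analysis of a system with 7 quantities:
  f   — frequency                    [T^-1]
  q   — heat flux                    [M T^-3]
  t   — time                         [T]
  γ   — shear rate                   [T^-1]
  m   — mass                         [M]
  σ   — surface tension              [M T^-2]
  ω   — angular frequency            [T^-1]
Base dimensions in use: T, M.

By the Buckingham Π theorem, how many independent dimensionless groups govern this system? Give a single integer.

Dimensional matrix (T×M by f×q×t×γ×m×σ×ω):
  T: [-1 -3  1 -1  0 -2 -1]
  M: [ 0  1  0  0  1  1  0]
RREF → pivots at {f,q} ⇒ r = 2
Π count = n − r = 7 − 2 = 5

5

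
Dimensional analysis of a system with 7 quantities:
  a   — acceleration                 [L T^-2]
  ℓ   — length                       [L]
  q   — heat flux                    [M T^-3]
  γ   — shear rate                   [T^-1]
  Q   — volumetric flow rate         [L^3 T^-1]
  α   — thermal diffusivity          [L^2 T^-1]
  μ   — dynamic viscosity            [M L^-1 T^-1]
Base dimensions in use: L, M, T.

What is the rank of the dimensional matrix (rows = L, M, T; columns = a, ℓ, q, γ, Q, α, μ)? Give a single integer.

3

Exponent matrix [L,M,T] × [a,ℓ,q,γ,Q,α,μ]:
  L: [ 1  1  0  0  3  2 -1]
  M: [ 0  0  1  0  0  0  1]
  T: [-2  0 -3 -1 -1 -1 -1]
Echelon form has 3 nonzero rows (pivots: a,ℓ,q)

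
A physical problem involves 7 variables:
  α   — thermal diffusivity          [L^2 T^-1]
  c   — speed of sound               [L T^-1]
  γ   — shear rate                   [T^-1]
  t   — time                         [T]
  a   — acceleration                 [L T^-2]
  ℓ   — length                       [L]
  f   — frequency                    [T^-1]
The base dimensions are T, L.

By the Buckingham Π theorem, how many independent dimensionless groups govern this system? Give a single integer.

5

Exponent matrix [T,L] × [α,c,γ,t,a,ℓ,f]:
  T: [-1 -1 -1  1 -2  0 -1]
  L: [ 2  1  0  0  1  1  0]
RREF → pivots at {α,c} ⇒ r = 2
n=7, r=2 ⇒ 5 dimensionless groups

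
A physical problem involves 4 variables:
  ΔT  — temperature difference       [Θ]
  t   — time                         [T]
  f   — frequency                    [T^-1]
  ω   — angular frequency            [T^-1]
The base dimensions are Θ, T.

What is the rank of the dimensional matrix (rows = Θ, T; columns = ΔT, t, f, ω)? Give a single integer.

2

Dimensional matrix (Θ×T by ΔT×t×f×ω):
  Θ: [ 1  0  0  0]
  T: [ 0  1 -1 -1]
RREF → pivots at {ΔT,t} ⇒ r = 2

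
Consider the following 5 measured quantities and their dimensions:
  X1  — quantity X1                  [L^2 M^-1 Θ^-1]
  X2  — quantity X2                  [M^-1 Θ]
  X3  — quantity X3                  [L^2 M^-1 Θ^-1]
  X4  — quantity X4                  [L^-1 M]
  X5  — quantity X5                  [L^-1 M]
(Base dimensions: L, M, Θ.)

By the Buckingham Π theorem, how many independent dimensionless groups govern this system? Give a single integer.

Exponent matrix [L,M,Θ] × [X1,X2,X3,X4,X5]:
  L: [ 2  0  2 -1 -1]
  M: [-1 -1 -1  1  1]
  Θ: [-1  1 -1  0  0]
Row reduction gives pivot columns X1,X2; rank = 2
Π count = n − r = 5 − 2 = 3

3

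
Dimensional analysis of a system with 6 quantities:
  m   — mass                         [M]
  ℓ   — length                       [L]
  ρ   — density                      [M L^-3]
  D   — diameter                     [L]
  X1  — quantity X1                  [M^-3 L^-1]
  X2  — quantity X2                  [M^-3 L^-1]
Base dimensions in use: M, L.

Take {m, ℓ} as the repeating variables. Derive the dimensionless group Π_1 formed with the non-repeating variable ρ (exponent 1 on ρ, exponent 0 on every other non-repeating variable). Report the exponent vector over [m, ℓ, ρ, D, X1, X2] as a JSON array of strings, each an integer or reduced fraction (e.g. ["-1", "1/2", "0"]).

Dimensional matrix (M×L by m×ℓ×ρ×D×X1×X2):
  M: [ 1  0  1  0 -3 -3]
  L: [ 0  1 -3  1 -1 -1]
Row reduction gives pivot columns m,ℓ; rank = 2
Pivot set = {m,ℓ}, free = {ρ,D,X1,X2}
RREF:
  r0: [   1    0    1    0   -3   -3]
  r1: [   0    1   -3    1   -1   -1]
Fix exponent of ρ at 1, D at 0, X1 at 0, X2 at 0; solve each RREF row for its pivot's exponent:
  r0: exp(m) + (1)·1 = 0 ⇒ exp(m) = -1
  r1: exp(ℓ) + (-3)·1 = 0 ⇒ exp(ℓ) = 3
Π_1 = m^-1 · ℓ^3 · ρ

["-1", "3", "1", "0", "0", "0"]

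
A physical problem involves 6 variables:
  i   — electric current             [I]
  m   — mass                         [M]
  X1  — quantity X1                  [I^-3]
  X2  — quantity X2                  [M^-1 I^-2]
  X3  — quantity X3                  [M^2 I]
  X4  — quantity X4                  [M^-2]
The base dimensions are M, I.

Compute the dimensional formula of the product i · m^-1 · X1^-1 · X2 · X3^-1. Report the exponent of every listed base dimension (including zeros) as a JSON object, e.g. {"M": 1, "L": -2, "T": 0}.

{"M": -4, "I": 1}

Dimensional matrix (M×I by i×m×X1×X2×X3×X4):
  M: [ 0  1  0 -1  2 -2]
  I: [ 1  0 -3 -2  1  0]
  [M]: (1)·0+(-1)·1+(-1)·0+(1)·-1+(-1)·2 = -4
  [I]: (1)·1+(-1)·0+(-1)·-3+(1)·-2+(-1)·1 = 1
⇒ M^-4 I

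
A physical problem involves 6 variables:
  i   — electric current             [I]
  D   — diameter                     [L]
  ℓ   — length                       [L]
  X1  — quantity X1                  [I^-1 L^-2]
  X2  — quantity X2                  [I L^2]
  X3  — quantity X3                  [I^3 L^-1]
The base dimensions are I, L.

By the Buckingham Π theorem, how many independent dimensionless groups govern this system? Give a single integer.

Write exponents as rows I,L / cols i,D,ℓ,X1,X2,X3:
  I: [ 1  0  0 -1  1  3]
  L: [ 0  1  1 -2  2 -1]
RREF → pivots at {i,D} ⇒ r = 2
Π count = n − r = 6 − 2 = 4

4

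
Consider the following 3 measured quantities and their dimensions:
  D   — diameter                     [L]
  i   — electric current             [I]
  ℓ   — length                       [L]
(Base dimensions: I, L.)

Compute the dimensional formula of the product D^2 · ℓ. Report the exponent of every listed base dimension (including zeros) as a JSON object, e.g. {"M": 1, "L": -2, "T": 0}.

{"I": 0, "L": 3}

Dimensional matrix (I×L by D×i×ℓ):
  I: [ 0  1  0]
  L: [ 1  0  1]
  [I]: (2)·0+(1)·0 = 0
  [L]: (2)·1+(1)·1 = 3
⇒ L^3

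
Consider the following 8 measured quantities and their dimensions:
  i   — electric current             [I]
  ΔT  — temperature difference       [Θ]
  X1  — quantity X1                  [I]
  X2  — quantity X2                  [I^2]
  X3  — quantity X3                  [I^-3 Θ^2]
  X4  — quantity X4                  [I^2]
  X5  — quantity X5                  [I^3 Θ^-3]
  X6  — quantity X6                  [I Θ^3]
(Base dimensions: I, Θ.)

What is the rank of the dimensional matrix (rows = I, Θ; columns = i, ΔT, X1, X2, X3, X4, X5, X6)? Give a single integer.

2

Exponent matrix [I,Θ] × [i,ΔT,X1,X2,X3,X4,X5,X6]:
  I: [ 1  0  1  2 -3  2  3  1]
  Θ: [ 0  1  0  0  2  0 -3  3]
Echelon form has 2 nonzero rows (pivots: i,ΔT)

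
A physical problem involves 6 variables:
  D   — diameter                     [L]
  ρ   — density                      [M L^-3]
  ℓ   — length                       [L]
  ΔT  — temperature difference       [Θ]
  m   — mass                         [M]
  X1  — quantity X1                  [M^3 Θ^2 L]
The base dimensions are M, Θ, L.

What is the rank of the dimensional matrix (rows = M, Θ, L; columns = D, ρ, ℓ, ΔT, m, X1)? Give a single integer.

3

Dimensional matrix (M×Θ×L by D×ρ×ℓ×ΔT×m×X1):
  M: [ 0  1  0  0  1  3]
  Θ: [ 0  0  0  1  0  2]
  L: [ 1 -3  1  0  0  1]
Echelon form has 3 nonzero rows (pivots: D,ρ,ΔT)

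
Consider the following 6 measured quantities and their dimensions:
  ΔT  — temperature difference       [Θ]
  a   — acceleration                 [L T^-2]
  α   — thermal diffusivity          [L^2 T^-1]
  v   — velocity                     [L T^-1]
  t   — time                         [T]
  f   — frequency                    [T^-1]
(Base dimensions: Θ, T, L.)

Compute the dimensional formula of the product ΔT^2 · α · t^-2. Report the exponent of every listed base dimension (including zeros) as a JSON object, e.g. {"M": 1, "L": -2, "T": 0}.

{"Θ": 2, "T": -3, "L": 2}

Dimensional matrix (Θ×T×L by ΔT×a×α×v×t×f):
  Θ: [ 1  0  0  0  0  0]
  T: [ 0 -2 -1 -1  1 -1]
  L: [ 0  1  2  1  0  0]
  [Θ]: (2)·1+(1)·0+(-2)·0 = 2
  [T]: (2)·0+(1)·-1+(-2)·1 = -3
  [L]: (2)·0+(1)·2+(-2)·0 = 2
⇒ Θ^2 T^-3 L^2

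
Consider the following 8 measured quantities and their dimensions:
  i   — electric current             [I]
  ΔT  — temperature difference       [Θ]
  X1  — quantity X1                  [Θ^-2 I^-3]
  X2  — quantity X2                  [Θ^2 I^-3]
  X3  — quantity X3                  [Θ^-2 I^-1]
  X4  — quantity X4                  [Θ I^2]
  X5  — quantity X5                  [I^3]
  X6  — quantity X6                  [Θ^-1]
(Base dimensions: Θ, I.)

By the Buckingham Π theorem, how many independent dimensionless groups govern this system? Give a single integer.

6

Write exponents as rows Θ,I / cols i,ΔT,X1,X2,X3,X4,X5,X6:
  Θ: [ 0  1 -2  2 -2  1  0 -1]
  I: [ 1  0 -3 -3 -1  2  3  0]
Echelon form has 2 nonzero rows (pivots: i,ΔT)
n=8, r=2 ⇒ 6 dimensionless groups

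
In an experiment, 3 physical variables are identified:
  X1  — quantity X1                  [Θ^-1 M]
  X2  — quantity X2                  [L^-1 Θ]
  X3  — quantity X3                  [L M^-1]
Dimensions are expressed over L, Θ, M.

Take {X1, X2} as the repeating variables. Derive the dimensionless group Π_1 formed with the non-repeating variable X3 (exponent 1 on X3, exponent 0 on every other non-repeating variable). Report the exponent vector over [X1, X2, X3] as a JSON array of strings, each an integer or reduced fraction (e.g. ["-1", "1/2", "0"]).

Exponent matrix [L,Θ,M] × [X1,X2,X3]:
  L: [ 0 -1  1]
  Θ: [-1  1  0]
  M: [ 1  0 -1]
RREF → pivots at {X1,X2} ⇒ r = 2
Pivot set = {X1,X2}, free = {X3}
RREF:
  r0: [   1    0   -1]
  r1: [   0    1   -1]
  r2: [   0    0    0]
Fix exponent of X3 at 1; solve each RREF row for its pivot's exponent:
  r0: exp(X1) + (-1)·1 = 0 ⇒ exp(X1) = 1
  r1: exp(X2) + (-1)·1 = 0 ⇒ exp(X2) = 1
Π_1 = X1 · X2 · X3

["1", "1", "1"]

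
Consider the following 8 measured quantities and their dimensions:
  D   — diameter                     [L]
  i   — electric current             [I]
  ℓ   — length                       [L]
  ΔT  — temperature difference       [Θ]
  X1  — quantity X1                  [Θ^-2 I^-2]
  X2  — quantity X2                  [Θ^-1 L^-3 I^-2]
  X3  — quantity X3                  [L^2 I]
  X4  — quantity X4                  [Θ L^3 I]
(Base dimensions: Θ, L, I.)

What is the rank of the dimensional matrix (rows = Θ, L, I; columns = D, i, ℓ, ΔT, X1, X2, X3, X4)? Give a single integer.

3

Dimensional matrix (Θ×L×I by D×i×ℓ×ΔT×X1×X2×X3×X4):
  Θ: [ 0  0  0  1 -2 -1  0  1]
  L: [ 1  0  1  0  0 -3  2  3]
  I: [ 0  1  0  0 -2 -2  1  1]
Echelon form has 3 nonzero rows (pivots: D,i,ΔT)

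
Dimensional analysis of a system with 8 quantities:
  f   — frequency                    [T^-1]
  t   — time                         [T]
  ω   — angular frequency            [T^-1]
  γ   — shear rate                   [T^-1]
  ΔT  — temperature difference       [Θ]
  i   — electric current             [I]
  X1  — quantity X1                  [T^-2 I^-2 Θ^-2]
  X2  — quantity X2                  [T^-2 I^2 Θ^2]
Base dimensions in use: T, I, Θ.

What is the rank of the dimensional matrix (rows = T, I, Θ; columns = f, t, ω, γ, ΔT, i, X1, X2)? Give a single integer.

3

Dimensional matrix (T×I×Θ by f×t×ω×γ×ΔT×i×X1×X2):
  T: [-1  1 -1 -1  0  0 -2 -2]
  I: [ 0  0  0  0  0  1 -2  2]
  Θ: [ 0  0  0  0  1  0 -2  2]
RREF → pivots at {f,ΔT,i} ⇒ r = 3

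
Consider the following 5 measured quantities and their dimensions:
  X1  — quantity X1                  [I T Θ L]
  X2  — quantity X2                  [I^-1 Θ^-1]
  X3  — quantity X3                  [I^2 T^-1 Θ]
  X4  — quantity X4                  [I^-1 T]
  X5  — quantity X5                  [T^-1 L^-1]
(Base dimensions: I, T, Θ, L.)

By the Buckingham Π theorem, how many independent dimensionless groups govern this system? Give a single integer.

2

Exponent matrix [I,T,Θ,L] × [X1,X2,X3,X4,X5]:
  I: [ 1 -1  2 -1  0]
  T: [ 1  0 -1  1 -1]
  Θ: [ 1 -1  1  0  0]
  L: [ 1  0  0  0 -1]
Row reduction gives pivot columns X1,X2,X3; rank = 3
Π count = n − r = 5 − 3 = 2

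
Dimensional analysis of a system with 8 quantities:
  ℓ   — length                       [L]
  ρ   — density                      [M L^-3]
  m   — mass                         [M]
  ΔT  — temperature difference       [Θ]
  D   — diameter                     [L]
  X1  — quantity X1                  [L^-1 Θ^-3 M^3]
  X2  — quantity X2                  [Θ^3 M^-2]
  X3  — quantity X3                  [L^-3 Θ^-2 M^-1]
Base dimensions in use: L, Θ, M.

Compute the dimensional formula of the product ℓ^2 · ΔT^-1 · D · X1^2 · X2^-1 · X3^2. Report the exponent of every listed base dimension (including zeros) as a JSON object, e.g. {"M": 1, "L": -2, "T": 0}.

{"L": -5, "Θ": -14, "M": 6}

Dimensional matrix (L×Θ×M by ℓ×ρ×m×ΔT×D×X1×X2×X3):
  L: [ 1 -3  0  0  1 -1  0 -3]
  Θ: [ 0  0  0  1  0 -3  3 -2]
  M: [ 0  1  1  0  0  3 -2 -1]
  [L]: (2)·1+(-1)·0+(1)·1+(2)·-1+(-1)·0+(2)·-3 = -5
  [Θ]: (2)·0+(-1)·1+(1)·0+(2)·-3+(-1)·3+(2)·-2 = -14
  [M]: (2)·0+(-1)·0+(1)·0+(2)·3+(-1)·-2+(2)·-1 = 6
⇒ L^-5 Θ^-14 M^6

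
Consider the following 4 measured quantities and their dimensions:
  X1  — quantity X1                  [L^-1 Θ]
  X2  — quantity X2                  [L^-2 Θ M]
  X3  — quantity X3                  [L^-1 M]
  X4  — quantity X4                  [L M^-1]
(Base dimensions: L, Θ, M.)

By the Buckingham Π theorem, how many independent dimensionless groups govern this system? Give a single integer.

Dimensional matrix (L×Θ×M by X1×X2×X3×X4):
  L: [-1 -2 -1  1]
  Θ: [ 1  1  0  0]
  M: [ 0  1  1 -1]
Row reduction gives pivot columns X1,X2; rank = 2
4 vars − rank 2 = 2 Π groups

2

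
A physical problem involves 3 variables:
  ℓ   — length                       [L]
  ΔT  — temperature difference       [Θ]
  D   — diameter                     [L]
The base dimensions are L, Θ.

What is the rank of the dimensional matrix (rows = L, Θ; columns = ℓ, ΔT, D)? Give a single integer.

2

Dimensional matrix (L×Θ by ℓ×ΔT×D):
  L: [ 1  0  1]
  Θ: [ 0  1  0]
Echelon form has 2 nonzero rows (pivots: ℓ,ΔT)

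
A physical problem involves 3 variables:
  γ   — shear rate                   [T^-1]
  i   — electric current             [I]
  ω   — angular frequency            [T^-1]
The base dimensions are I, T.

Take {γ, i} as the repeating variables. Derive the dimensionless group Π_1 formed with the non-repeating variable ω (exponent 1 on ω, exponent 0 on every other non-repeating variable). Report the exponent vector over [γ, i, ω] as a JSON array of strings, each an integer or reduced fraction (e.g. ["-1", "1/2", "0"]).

["-1", "0", "1"]

Exponent matrix [I,T] × [γ,i,ω]:
  I: [ 0  1  0]
  T: [-1  0 -1]
Row reduction gives pivot columns γ,i; rank = 2
Repeat: γ,i; free: ω
RREF:
  r0: [   1    0    1]
  r1: [   0    1    0]
Fix exponent of ω at 1; solve each RREF row for its pivot's exponent:
  r0: exp(γ) + (1)·1 = 0 ⇒ exp(γ) = -1
  r1: exp(i) + (0)·1 = 0 ⇒ exp(i) = 0
Π_1 = γ^-1 · ω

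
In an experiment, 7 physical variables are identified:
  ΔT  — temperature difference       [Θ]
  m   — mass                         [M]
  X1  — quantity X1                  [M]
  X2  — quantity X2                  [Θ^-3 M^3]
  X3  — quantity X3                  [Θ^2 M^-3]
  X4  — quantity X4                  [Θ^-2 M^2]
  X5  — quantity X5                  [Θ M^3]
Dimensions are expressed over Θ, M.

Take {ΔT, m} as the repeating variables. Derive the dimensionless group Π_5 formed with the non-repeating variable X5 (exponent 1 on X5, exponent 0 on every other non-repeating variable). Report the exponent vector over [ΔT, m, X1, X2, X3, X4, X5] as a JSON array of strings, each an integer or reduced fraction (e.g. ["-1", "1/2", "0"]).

["-1", "-3", "0", "0", "0", "0", "1"]

Dimensional matrix (Θ×M by ΔT×m×X1×X2×X3×X4×X5):
  Θ: [ 1  0  0 -3  2 -2  1]
  M: [ 0  1  1  3 -3  2  3]
Echelon form has 2 nonzero rows (pivots: ΔT,m)
Pivot set = {ΔT,m}, free = {X1,X2,X3,X4,X5}
RREF:
  r0: [   1    0    0   -3    2   -2    1]
  r1: [   0    1    1    3   -3    2    3]
Fix exponent of X5 at 1, X1 at 0, X2 at 0, X3 at 0, X4 at 0; solve each RREF row for its pivot's exponent:
  r0: exp(ΔT) + (1)·1 = 0 ⇒ exp(ΔT) = -1
  r1: exp(m) + (3)·1 = 0 ⇒ exp(m) = -3
Π_5 = ΔT^-1 · m^-3 · X5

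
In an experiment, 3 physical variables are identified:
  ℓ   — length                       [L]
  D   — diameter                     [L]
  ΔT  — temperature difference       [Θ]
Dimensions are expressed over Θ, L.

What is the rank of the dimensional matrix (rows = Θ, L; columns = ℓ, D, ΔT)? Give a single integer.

2

Exponent matrix [Θ,L] × [ℓ,D,ΔT]:
  Θ: [ 0  0  1]
  L: [ 1  1  0]
Row reduction gives pivot columns ℓ,ΔT; rank = 2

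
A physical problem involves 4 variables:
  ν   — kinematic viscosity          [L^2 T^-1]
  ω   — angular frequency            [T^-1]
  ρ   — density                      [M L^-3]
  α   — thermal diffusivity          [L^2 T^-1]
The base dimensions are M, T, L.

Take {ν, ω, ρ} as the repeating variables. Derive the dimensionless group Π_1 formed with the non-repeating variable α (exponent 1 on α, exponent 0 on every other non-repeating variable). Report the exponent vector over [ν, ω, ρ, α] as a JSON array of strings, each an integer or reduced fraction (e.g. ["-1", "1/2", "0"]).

["-1", "0", "0", "1"]

Exponent matrix [M,T,L] × [ν,ω,ρ,α]:
  M: [ 0  0  1  0]
  T: [-1 -1  0 -1]
  L: [ 2  0 -3  2]
RREF → pivots at {ν,ω,ρ} ⇒ r = 3
Repeat: ν,ω,ρ; free: α
RREF:
  r0: [   1    0    0    1]
  r1: [   0    1    0    0]
  r2: [   0    0    1    0]
Fix exponent of α at 1; solve each RREF row for its pivot's exponent:
  r0: exp(ν) + (1)·1 = 0 ⇒ exp(ν) = -1
  r1: exp(ω) + (0)·1 = 0 ⇒ exp(ω) = 0
  r2: exp(ρ) + (0)·1 = 0 ⇒ exp(ρ) = 0
Π_1 = ν^-1 · α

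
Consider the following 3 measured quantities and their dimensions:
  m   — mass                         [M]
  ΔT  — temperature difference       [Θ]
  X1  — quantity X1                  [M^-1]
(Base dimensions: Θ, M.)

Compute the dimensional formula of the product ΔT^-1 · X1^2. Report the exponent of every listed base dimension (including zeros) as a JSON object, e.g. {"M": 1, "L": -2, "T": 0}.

{"Θ": -1, "M": -2}

Dimensional matrix (Θ×M by m×ΔT×X1):
  Θ: [ 0  1  0]
  M: [ 1  0 -1]
  [Θ]: (-1)·1+(2)·0 = -1
  [M]: (-1)·0+(2)·-1 = -2
⇒ Θ^-1 M^-2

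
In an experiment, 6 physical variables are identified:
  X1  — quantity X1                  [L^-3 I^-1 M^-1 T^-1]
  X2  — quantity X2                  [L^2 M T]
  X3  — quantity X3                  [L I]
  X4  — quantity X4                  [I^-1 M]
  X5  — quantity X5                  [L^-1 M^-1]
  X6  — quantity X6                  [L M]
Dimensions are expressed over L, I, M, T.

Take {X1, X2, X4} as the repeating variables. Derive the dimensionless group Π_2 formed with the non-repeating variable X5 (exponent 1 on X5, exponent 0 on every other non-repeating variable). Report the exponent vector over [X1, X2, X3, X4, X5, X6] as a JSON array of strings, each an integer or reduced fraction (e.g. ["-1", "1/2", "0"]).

["-1", "-1", "0", "1", "1", "0"]

Write exponents as rows L,I,M,T / cols X1,X2,X3,X4,X5,X6:
  L: [-3  2  1  0 -1  1]
  I: [-1  0  1 -1  0  0]
  M: [-1  1  0  1 -1  1]
  T: [-1  1  0  0  0  0]
RREF → pivots at {X1,X2,X4} ⇒ r = 3
Repeat: X1,X2,X4; free: X3,X5,X6
RREF:
  r0: [   1    0   -1    0    1   -1]
  r1: [   0    1   -1    0    1   -1]
  r2: [   0    0    0    1   -1    1]
  r3: [   0    0    0    0    0    0]
Fix exponent of X5 at 1, X3 at 0, X6 at 0; solve each RREF row for its pivot's exponent:
  r0: exp(X1) + (1)·1 = 0 ⇒ exp(X1) = -1
  r1: exp(X2) + (1)·1 = 0 ⇒ exp(X2) = -1
  r2: exp(X4) + (-1)·1 = 0 ⇒ exp(X4) = 1
Π_2 = X1^-1 · X2^-1 · X4 · X5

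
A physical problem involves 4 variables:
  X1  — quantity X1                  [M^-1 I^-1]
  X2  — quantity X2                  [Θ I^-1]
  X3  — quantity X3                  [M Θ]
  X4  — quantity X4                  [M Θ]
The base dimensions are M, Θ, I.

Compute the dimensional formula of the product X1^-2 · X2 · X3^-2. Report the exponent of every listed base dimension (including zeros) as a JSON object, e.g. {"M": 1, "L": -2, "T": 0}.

Exponent matrix [M,Θ,I] × [X1,X2,X3,X4]:
  M: [-1  0  1  1]
  Θ: [ 0  1  1  1]
  I: [-1 -1  0  0]
  [M]: (-2)·-1+(1)·0+(-2)·1 = 0
  [Θ]: (-2)·0+(1)·1+(-2)·1 = -1
  [I]: (-2)·-1+(1)·-1+(-2)·0 = 1
⇒ Θ^-1 I

{"M": 0, "Θ": -1, "I": 1}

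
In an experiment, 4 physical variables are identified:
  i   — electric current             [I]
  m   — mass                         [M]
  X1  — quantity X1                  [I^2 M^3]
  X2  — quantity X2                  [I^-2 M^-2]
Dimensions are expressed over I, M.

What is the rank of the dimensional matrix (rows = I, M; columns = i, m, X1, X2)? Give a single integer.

2

Dimensional matrix (I×M by i×m×X1×X2):
  I: [ 1  0  2 -2]
  M: [ 0  1  3 -2]
Echelon form has 2 nonzero rows (pivots: i,m)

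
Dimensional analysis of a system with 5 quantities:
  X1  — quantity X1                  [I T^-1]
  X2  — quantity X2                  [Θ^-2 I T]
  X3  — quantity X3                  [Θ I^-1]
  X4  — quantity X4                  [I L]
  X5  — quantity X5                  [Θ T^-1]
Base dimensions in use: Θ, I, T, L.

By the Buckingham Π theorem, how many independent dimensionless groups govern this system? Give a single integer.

Exponent matrix [Θ,I,T,L] × [X1,X2,X3,X4,X5]:
  Θ: [ 0 -2  1  0  1]
  I: [ 1  1 -1  1  0]
  T: [-1  1  0  0 -1]
  L: [ 0  0  0  1  0]
Echelon form has 3 nonzero rows (pivots: X1,X2,X4)
Π count = n − r = 5 − 3 = 2

2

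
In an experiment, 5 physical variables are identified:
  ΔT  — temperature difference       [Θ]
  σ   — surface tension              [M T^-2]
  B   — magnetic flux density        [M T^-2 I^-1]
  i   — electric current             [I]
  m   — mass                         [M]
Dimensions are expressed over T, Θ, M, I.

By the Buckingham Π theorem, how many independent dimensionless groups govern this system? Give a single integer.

1

Exponent matrix [T,Θ,M,I] × [ΔT,σ,B,i,m]:
  T: [ 0 -2 -2  0  0]
  Θ: [ 1  0  0  0  0]
  M: [ 0  1  1  0  1]
  I: [ 0  0 -1  1  0]
RREF → pivots at {ΔT,σ,B,m} ⇒ r = 4
5 vars − rank 4 = 1 Π group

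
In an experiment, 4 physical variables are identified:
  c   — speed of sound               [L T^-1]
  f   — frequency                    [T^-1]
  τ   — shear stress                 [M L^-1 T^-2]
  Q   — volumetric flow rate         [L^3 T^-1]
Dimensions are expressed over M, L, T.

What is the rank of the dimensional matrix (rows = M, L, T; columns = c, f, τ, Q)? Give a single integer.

3

Write exponents as rows M,L,T / cols c,f,τ,Q:
  M: [ 0  0  1  0]
  L: [ 1  0 -1  3]
  T: [-1 -1 -2 -1]
Row reduction gives pivot columns c,f,τ; rank = 3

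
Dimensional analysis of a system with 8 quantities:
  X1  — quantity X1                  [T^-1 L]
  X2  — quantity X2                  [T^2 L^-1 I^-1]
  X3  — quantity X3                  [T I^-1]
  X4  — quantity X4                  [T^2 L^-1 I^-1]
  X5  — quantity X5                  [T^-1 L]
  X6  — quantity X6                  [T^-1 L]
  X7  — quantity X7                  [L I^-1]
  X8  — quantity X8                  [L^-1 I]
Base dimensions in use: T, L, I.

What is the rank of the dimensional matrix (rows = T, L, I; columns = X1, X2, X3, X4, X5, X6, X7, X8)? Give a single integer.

2

Dimensional matrix (T×L×I by X1×X2×X3×X4×X5×X6×X7×X8):
  T: [-1  2  1  2 -1 -1  0  0]
  L: [ 1 -1  0 -1  1  1  1 -1]
  I: [ 0 -1 -1 -1  0  0 -1  1]
Row reduction gives pivot columns X1,X2; rank = 2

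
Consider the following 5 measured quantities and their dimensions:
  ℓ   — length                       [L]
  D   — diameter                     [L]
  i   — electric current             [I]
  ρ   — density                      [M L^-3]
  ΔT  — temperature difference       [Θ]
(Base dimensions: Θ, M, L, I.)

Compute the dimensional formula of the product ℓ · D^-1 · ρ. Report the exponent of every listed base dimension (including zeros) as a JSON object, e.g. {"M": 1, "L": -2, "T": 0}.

{"Θ": 0, "M": 1, "L": -3, "I": 0}

Write exponents as rows Θ,M,L,I / cols ℓ,D,i,ρ,ΔT:
  Θ: [ 0  0  0  0  1]
  M: [ 0  0  0  1  0]
  L: [ 1  1  0 -3  0]
  I: [ 0  0  1  0  0]
  [Θ]: (1)·0+(-1)·0+(1)·0 = 0
  [M]: (1)·0+(-1)·0+(1)·1 = 1
  [L]: (1)·1+(-1)·1+(1)·-3 = -3
  [I]: (1)·0+(-1)·0+(1)·0 = 0
⇒ M L^-3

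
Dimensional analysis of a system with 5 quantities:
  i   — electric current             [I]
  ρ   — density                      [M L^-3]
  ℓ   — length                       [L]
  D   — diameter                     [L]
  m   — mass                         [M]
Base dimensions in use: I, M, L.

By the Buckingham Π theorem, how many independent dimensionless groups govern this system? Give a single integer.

Write exponents as rows I,M,L / cols i,ρ,ℓ,D,m:
  I: [ 1  0  0  0  0]
  M: [ 0  1  0  0  1]
  L: [ 0 -3  1  1  0]
Echelon form has 3 nonzero rows (pivots: i,ρ,ℓ)
Π count = n − r = 5 − 3 = 2

2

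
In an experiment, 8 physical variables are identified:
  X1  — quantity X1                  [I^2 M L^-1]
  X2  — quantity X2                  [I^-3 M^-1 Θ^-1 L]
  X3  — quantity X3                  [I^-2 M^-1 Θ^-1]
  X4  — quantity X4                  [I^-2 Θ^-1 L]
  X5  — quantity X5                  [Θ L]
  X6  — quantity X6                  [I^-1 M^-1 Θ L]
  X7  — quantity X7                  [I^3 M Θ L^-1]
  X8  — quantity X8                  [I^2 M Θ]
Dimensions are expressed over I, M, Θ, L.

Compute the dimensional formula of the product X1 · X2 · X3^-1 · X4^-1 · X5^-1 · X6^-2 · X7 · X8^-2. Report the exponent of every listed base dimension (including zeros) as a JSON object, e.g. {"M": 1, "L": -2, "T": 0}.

{"I": 4, "M": 2, "Θ": -3, "L": -5}

Dimensional matrix (I×M×Θ×L by X1×X2×X3×X4×X5×X6×X7×X8):
  I: [ 2 -3 -2 -2  0 -1  3  2]
  M: [ 1 -1 -1  0  0 -1  1  1]
  Θ: [ 0 -1 -1 -1  1  1  1  1]
  L: [-1  1  0  1  1  1 -1  0]
  [I]: (1)·2+(1)·-3+(-1)·-2+(-1)·-2+(-1)·0+(-2)·-1+(1)·3+(-2)·2 = 4
  [M]: (1)·1+(1)·-1+(-1)·-1+(-1)·0+(-1)·0+(-2)·-1+(1)·1+(-2)·1 = 2
  [Θ]: (1)·0+(1)·-1+(-1)·-1+(-1)·-1+(-1)·1+(-2)·1+(1)·1+(-2)·1 = -3
  [L]: (1)·-1+(1)·1+(-1)·0+(-1)·1+(-1)·1+(-2)·1+(1)·-1+(-2)·0 = -5
⇒ I^4 M^2 Θ^-3 L^-5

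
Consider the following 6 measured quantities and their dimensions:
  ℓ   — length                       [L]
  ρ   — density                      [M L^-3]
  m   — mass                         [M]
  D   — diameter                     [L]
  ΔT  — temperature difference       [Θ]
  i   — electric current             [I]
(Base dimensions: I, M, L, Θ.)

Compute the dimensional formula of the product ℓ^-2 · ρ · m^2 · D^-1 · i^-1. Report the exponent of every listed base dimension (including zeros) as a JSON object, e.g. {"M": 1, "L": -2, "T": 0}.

Dimensional matrix (I×M×L×Θ by ℓ×ρ×m×D×ΔT×i):
  I: [ 0  0  0  0  0  1]
  M: [ 0  1  1  0  0  0]
  L: [ 1 -3  0  1  0  0]
  Θ: [ 0  0  0  0  1  0]
  [I]: (-2)·0+(1)·0+(2)·0+(-1)·0+(-1)·1 = -1
  [M]: (-2)·0+(1)·1+(2)·1+(-1)·0+(-1)·0 = 3
  [L]: (-2)·1+(1)·-3+(2)·0+(-1)·1+(-1)·0 = -6
  [Θ]: (-2)·0+(1)·0+(2)·0+(-1)·0+(-1)·0 = 0
⇒ I^-1 M^3 L^-6

{"I": -1, "M": 3, "L": -6, "Θ": 0}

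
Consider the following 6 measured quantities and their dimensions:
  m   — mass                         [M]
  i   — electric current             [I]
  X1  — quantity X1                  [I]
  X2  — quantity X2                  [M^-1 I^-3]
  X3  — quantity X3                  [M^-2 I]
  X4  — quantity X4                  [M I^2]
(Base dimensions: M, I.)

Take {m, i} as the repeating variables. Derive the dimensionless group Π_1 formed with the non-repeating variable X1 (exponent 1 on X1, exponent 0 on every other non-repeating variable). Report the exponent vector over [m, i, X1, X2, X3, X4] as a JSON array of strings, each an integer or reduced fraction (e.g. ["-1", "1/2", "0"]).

["0", "-1", "1", "0", "0", "0"]

Write exponents as rows M,I / cols m,i,X1,X2,X3,X4:
  M: [ 1  0  0 -1 -2  1]
  I: [ 0  1  1 -3  1  2]
Row reduction gives pivot columns m,i; rank = 2
Repeat: m,i; free: X1,X2,X3,X4
RREF:
  r0: [   1    0    0   -1   -2    1]
  r1: [   0    1    1   -3    1    2]
Fix exponent of X1 at 1, X2 at 0, X3 at 0, X4 at 0; solve each RREF row for its pivot's exponent:
  r0: exp(m) + (0)·1 = 0 ⇒ exp(m) = 0
  r1: exp(i) + (1)·1 = 0 ⇒ exp(i) = -1
Π_1 = i^-1 · X1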